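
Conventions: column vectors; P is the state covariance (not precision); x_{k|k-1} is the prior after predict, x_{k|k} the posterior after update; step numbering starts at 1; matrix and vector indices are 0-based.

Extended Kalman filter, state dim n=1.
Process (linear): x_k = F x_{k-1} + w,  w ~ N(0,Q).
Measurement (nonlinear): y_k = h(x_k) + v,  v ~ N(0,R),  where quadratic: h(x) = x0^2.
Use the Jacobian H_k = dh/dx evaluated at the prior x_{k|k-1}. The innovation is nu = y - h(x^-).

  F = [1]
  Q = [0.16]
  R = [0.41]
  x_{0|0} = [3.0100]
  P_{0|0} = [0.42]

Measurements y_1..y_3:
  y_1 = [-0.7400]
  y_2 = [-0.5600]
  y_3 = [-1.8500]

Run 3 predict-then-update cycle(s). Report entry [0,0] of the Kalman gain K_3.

K[0,0] = 0.3488

step 1: x^-=[3.0100]  P^-=[0.5800]  H_jac=[6.0200]  S=[21.4294]  K=[0.1629]  nu=[-9.8001]  x^+=[1.4132]  P^+=[0.0111]
step 2: x^-=[1.4132]  P^-=[0.1711]  H_jac=[2.8264]  S=[1.7769]  K=[0.2722]  nu=[-2.5572]  x^+=[0.7172]  P^+=[0.0395]
step 3: x^-=[0.7172]  P^-=[0.1995]  H_jac=[1.4345]  S=[0.8205]  K=[0.3488]  nu=[-2.3644]  x^+=[-0.1074]  P^+=[0.0997]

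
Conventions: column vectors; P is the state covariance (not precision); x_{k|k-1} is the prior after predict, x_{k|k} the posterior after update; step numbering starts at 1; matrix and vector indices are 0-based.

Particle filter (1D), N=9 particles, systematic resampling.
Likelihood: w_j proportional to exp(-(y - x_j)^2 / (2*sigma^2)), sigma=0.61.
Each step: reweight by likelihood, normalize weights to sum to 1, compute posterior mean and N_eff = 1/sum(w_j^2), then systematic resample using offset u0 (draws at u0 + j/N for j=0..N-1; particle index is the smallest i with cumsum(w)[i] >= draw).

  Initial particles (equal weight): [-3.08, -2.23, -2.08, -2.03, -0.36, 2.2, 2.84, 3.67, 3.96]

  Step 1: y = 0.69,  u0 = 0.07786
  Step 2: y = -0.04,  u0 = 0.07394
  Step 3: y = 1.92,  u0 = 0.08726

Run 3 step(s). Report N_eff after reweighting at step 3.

N_eff = 9.0000

step 1: w=[0.0000, 0.0000, 0.0001, 0.0002, 0.8232, 0.1692, 0.0073, 0.0000, 0.0000]  mean=0.0958  Neff=1.4157  idx=[4, 4, 4, 4, 4, 4, 4, 5, 5]
step 2: w=[0.1428, 0.1428, 0.1428, 0.1428, 0.1428, 0.1428, 0.1428, 0.0002, 0.0002]  mean=-0.3590  Neff=7.0054  idx=[0, 1, 2, 2, 3, 4, 5, 5, 6]
step 3: w=[0.1111, 0.1111, 0.1111, 0.1111, 0.1111, 0.1111, 0.1111, 0.1111, 0.1111]  mean=-0.3600  Neff=9.0000  idx=[0, 1, 2, 3, 4, 5, 6, 7, 8]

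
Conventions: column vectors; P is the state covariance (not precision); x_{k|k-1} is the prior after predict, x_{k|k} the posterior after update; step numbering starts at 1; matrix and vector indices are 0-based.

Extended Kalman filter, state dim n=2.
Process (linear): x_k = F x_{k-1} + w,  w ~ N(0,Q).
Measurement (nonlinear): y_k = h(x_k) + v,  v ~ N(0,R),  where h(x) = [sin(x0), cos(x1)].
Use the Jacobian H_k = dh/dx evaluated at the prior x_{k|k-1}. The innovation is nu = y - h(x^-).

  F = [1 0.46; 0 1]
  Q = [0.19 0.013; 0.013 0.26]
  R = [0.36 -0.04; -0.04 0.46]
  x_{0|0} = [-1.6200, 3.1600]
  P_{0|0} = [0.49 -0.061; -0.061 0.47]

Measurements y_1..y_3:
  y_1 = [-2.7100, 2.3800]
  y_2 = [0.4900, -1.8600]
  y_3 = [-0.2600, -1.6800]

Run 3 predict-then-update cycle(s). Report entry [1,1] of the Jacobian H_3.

step 1: x^-=[-0.1664, 3.1600]  P^-=[0.7233 0.1682; 0.1682 0.7300]  H_jac=[0.9862 0.0000; 0.0000 0.0184]  S=[1.0635 -0.0369; -0.0369 0.4602]  K=[0.6729 0.0607; 0.1574 0.0418]  nu=[-2.5444, 3.3798]  x^+=[-1.6731, 2.9008]  P^+=[0.2432 0.0558; 0.0558 0.7033]
step 2: x^-=[-0.3387, 2.9008]  P^-=[0.6333 0.3923; 0.3923 0.9633]  H_jac=[0.9432 0.0000; 0.0000 -0.2384]  S=[0.9234 -0.1282; -0.1282 0.5148]  K=[0.6439 -0.0213; 0.3509 -0.3588]  nu=[0.8223, -0.8888]  x^+=[0.2097, 3.5083]  P^+=[0.2467 0.1491; 0.1491 0.7511]
step 3: x^-=[1.8235, 3.5083]  P^-=[0.7328 0.5076; 0.5076 1.0111]  H_jac=[-0.2500 0.0000; 0.0000 0.3585]  S=[0.4058 -0.0855; -0.0855 0.5900]  K=[-0.3987 0.2507; -0.1891 0.5870]  nu=[-1.2282, -0.7465]  x^+=[2.1261, 3.3023]  P^+=[0.6141 0.3661; 0.3661 0.7743]

H_jac[1,1] = 0.3585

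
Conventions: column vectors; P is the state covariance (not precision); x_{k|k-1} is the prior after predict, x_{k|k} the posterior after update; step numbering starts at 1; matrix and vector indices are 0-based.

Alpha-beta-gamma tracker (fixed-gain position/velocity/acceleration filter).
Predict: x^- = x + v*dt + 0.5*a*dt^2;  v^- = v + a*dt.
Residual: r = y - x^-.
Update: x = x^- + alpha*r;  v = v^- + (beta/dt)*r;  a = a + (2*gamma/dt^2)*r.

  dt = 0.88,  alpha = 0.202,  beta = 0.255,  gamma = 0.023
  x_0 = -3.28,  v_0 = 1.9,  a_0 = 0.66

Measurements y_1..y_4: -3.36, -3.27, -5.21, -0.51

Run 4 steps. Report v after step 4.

v_post = -0.0764

step 1: x_pred=-1.3524  r=-2.0076  x^+=-1.7580  v^+=1.8991  a^+=0.5407
step 2: x_pred=0.1226  r=-3.3926  x^+=-0.5627  v^+=1.3918  a^+=0.3392
step 3: x_pred=0.7935  r=-6.0035  x^+=-0.4192  v^+=-0.0493  a^+=-0.0174
step 4: x_pred=-0.4693  r=-0.0407  x^+=-0.4775  v^+=-0.0764  a^+=-0.0198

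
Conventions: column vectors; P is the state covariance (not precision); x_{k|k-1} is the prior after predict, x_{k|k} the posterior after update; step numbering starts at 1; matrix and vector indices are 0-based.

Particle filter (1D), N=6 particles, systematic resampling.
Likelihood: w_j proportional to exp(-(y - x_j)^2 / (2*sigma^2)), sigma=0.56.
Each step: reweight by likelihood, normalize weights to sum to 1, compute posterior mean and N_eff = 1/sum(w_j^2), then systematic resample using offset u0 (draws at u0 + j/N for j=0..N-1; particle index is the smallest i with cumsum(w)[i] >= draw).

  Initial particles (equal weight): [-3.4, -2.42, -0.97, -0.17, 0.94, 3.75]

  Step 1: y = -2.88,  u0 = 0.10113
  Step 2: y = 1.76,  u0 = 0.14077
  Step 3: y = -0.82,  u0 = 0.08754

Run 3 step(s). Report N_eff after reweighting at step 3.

N_eff = 6.0000

step 1: w=[0.4755, 0.5223, 0.0022, 0.0000, 0.0000, 0.0000]  mean=-2.8829  Neff=2.0044  idx=[0, 0, 0, 1, 1, 1]
step 2: w=[0.0000, 0.0000, 0.0000, 0.3333, 0.3333, 0.3333]  mean=-2.4200  Neff=3.0000  idx=[3, 3, 4, 4, 5, 5]
step 3: w=[0.1667, 0.1667, 0.1667, 0.1667, 0.1667, 0.1667]  mean=-2.4200  Neff=6.0000  idx=[0, 1, 2, 3, 4, 5]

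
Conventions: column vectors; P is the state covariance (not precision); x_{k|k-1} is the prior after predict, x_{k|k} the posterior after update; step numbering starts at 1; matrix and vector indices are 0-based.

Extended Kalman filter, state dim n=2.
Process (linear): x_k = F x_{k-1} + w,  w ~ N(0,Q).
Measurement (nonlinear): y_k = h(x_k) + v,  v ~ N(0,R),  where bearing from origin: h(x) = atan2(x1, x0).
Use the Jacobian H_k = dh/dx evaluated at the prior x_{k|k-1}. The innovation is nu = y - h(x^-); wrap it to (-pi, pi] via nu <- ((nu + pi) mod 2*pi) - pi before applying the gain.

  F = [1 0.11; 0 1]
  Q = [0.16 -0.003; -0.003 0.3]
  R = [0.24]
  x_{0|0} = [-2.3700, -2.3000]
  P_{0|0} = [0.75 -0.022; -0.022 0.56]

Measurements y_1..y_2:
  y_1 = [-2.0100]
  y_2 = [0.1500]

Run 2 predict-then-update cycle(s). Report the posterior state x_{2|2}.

step 1: x^-=[-2.6230, -2.3000]  P^-=[0.9119 0.0366; 0.0366 0.8600]  H_jac=[0.1890 -0.2155]  S=[0.3095]  K=[0.5313; -0.5765]  nu=[0.4117]  x^+=[-2.4043, -2.5373]  P^+=[0.8246 0.1314; 0.1314 0.7571]
step 2: x^-=[-2.6834, -2.5373]  P^-=[1.0226 0.2117; 0.2117 1.0571]  H_jac=[0.1860 -0.1967]  S=[0.3008]  K=[0.4940; -0.5605]  nu=[2.5342]  x^+=[-1.4315, -3.9577]  P^+=[0.9492 0.2950; 0.2950 0.9626]

x_post = [-1.4315, -3.9577]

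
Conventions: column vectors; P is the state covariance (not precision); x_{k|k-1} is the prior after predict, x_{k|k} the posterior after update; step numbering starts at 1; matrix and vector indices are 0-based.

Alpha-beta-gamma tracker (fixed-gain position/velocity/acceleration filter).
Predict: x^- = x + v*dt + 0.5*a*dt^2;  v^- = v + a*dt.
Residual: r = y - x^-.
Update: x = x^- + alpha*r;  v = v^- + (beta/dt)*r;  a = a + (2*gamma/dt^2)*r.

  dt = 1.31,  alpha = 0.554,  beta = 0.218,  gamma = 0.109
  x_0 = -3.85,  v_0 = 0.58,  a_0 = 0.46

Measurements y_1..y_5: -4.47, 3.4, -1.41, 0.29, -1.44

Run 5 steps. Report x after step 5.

step 1: x_pred=-2.6955  r=-1.7745  x^+=-3.6786  v^+=0.8873  a^+=0.2346
step 2: x_pred=-2.3149  r=5.7149  x^+=0.8511  v^+=2.1456  a^+=0.9606
step 3: x_pred=4.4861  r=-5.8961  x^+=1.2197  v^+=2.4228  a^+=0.2116
step 4: x_pred=4.5750  r=-4.2850  x^+=2.2011  v^+=1.9868  a^+=-0.3328
step 5: x_pred=4.5184  r=-5.9584  x^+=1.2174  v^+=0.5594  a^+=-1.0897

x_post = 1.2174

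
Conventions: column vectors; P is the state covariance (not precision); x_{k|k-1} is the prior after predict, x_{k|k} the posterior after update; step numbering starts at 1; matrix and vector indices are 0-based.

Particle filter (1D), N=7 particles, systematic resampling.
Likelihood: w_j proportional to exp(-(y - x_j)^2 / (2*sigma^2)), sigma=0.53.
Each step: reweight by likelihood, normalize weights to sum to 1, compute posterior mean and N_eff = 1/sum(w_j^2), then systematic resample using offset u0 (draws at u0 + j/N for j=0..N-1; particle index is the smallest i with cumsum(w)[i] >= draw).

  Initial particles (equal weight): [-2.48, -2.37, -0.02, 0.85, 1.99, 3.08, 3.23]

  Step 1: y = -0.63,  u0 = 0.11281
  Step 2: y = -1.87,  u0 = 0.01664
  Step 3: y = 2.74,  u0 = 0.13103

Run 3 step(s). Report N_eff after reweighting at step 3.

step 1: w=[0.0042, 0.0084, 0.9501, 0.0373, 0.0000, 0.0000, 0.0000]  mean=-0.0175  Neff=1.1060  idx=[2, 2, 2, 2, 2, 2, 3]
step 2: w=[0.1666, 0.1666, 0.1666, 0.1666, 0.1666, 0.1666, 0.0001]  mean=-0.0199  Neff=6.0017  idx=[0, 0, 1, 2, 3, 4, 5]
step 3: w=[0.1429, 0.1429, 0.1429, 0.1429, 0.1429, 0.1429, 0.1429]  mean=-0.0200  Neff=7.0000  idx=[0, 1, 2, 3, 4, 5, 6]

N_eff = 7.0000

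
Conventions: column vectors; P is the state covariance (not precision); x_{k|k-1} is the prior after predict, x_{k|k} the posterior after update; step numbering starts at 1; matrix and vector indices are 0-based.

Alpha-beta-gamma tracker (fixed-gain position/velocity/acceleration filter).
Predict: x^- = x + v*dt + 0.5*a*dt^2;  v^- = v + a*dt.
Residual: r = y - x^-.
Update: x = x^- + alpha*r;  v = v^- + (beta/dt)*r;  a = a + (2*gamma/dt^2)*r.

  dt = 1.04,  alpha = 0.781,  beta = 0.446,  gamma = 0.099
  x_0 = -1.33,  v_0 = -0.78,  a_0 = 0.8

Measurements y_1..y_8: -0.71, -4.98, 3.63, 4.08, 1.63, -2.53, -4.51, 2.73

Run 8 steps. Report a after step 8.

a_post = 0.3827

step 1: x_pred=-1.7086  r=0.9986  x^+=-0.9287  v^+=0.4802  a^+=0.9828
step 2: x_pred=0.1023  r=-5.0823  x^+=-3.8670  v^+=-0.6772  a^+=0.0524
step 3: x_pred=-4.5429  r=8.1729  x^+=1.8401  v^+=2.8823  a^+=1.5486
step 4: x_pred=5.6752  r=-1.5952  x^+=4.4293  v^+=3.8087  a^+=1.2566
step 5: x_pred=9.0699  r=-7.4399  x^+=3.2593  v^+=1.9249  a^+=-0.1054
step 6: x_pred=5.2043  r=-7.7343  x^+=-0.8362  v^+=-1.5015  a^+=-1.5213
step 7: x_pred=-3.2205  r=-1.2895  x^+=-4.2276  v^+=-3.6366  a^+=-1.7573
step 8: x_pred=-8.9601  r=11.6901  x^+=0.1699  v^+=-0.4510  a^+=0.3827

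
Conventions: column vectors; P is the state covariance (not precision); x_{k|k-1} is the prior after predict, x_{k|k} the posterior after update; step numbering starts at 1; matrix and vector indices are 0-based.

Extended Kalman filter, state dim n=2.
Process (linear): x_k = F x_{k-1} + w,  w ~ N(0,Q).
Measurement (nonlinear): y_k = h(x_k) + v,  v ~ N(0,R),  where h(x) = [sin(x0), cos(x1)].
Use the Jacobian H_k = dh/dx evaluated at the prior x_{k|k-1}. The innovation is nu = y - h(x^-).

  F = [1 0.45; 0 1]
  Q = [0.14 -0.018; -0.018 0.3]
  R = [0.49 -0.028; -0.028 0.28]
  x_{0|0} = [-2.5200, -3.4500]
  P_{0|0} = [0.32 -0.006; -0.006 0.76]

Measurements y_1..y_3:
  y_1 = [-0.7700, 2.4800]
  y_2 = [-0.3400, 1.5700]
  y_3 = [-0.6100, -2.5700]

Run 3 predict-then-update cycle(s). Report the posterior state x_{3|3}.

x_post = [-9.2041, -7.3101]

step 1: x^-=[-4.0725, -3.4500]  P^-=[0.6085 0.3180; 0.3180 1.0600]  H_jac=[-0.5971 0.0000; 0.0000 -0.3035]  S=[0.7070 0.0296; 0.0296 0.3777]  K=[-0.5049 -0.2160; -0.2336 -0.8336]  nu=[-1.5722, 3.4328]  x^+=[-4.0201, -5.9443]  P^+=[0.4042 0.1526; 0.1526 0.7474]
step 2: x^-=[-6.6950, -5.9443]  P^-=[0.8329 0.4710; 0.4710 1.0474]  H_jac=[0.9164 0.0000; 0.0000 -0.3324]  S=[1.1895 -0.1715; -0.1715 0.3957]  K=[0.6236 -0.1254; 0.2518 -0.7707]  nu=[0.0603, 0.6269]  x^+=[-6.7360, -6.4123]  P^+=[0.3373 0.1582; 0.1582 0.6704]
step 3: x^-=[-9.6216, -6.4123]  P^-=[0.7554 0.4419; 0.4419 0.9704]  H_jac=[-0.9807 0.0000; 0.0000 0.1287]  S=[1.2165 -0.0838; -0.0838 0.2961]  K=[-0.6076 0.0202; -0.3336 0.3275]  nu=[-0.8055, -3.5617]  x^+=[-9.2041, -7.3101]  P^+=[0.3041 0.1761; 0.1761 0.7849]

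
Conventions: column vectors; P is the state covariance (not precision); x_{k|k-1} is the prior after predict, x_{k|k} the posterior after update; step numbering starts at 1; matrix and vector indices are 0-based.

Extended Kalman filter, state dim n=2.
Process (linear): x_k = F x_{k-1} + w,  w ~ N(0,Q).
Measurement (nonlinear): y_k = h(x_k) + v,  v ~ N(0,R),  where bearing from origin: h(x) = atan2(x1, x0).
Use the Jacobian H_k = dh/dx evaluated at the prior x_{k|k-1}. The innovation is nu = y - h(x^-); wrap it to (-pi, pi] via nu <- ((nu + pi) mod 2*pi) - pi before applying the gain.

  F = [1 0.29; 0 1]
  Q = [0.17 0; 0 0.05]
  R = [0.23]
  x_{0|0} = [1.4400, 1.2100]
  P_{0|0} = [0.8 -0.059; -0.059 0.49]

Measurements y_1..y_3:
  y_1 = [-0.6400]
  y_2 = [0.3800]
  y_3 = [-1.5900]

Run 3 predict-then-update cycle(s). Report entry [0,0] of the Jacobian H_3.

step 1: x^-=[1.7909, 1.2100]  P^-=[0.9770 0.0831; 0.0831 0.5400]  H_jac=[-0.2590 0.3834]  S=[0.3584]  K=[-0.6172; 0.5176]  nu=[-1.2342]  x^+=[2.5526, 0.5712]  P^+=[0.8405 0.1976; 0.1976 0.4440]
step 2: x^-=[2.7183, 0.5712]  P^-=[1.1624 0.3263; 0.3263 0.4940]  H_jac=[-0.0740 0.3523]  S=[0.2807]  K=[0.1030; 0.5340]  nu=[0.1729]  x^+=[2.7361, 0.6636]  P^+=[1.1594 0.3109; 0.3109 0.4140]
step 3: x^-=[2.9285, 0.6636]  P^-=[1.5446 0.4309; 0.4309 0.4640]  H_jac=[-0.0736 0.3248]  S=[0.2667]  K=[0.0986; 0.4461]  nu=[-1.8128]  x^+=[2.7497, -0.1451]  P^+=[1.5420 0.4192; 0.4192 0.4109]

H_jac[0,0] = -0.0736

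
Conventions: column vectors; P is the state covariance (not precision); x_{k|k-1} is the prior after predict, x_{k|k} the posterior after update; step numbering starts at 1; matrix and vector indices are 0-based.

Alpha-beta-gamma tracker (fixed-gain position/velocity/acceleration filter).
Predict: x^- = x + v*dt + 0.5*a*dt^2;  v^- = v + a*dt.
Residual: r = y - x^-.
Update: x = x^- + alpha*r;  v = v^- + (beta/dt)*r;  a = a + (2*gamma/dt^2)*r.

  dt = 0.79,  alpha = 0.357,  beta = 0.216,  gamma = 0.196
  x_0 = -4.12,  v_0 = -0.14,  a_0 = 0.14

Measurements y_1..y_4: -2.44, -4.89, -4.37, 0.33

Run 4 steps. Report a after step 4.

step 1: x_pred=-4.1869  r=1.7469  x^+=-3.5633  v^+=0.4482  a^+=1.2372
step 2: x_pred=-2.8231  r=-2.0669  x^+=-3.5610  v^+=0.8605  a^+=-0.0610
step 3: x_pred=-2.9002  r=-1.4698  x^+=-3.4249  v^+=0.4105  a^+=-0.9842
step 4: x_pred=-3.4078  r=3.7378  x^+=-2.0734  v^+=0.6549  a^+=1.3635

a_post = 1.3635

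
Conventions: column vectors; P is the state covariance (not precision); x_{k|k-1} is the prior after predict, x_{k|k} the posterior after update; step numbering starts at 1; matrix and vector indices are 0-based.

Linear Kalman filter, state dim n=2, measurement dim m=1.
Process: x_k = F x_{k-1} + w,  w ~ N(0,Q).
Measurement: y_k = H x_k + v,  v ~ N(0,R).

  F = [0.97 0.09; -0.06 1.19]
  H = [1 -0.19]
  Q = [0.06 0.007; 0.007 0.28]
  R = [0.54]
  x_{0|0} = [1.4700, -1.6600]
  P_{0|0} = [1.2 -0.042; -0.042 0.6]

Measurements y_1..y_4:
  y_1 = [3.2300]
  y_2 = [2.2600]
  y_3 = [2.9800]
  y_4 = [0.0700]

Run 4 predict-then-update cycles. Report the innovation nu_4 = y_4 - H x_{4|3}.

step 1: x^-=[1.2765, -2.0636]  P^-=[1.1866 -0.0468; -0.0468 1.1400]  S=[1.7856]  K=[0.6695; -0.1475]  nu=[1.5614]  x^+=[2.3219, -2.2940]  P^+=[0.3862 0.1295; 0.1295 1.1011]
step 2: x^-=[2.0458, -2.8691]  P^-=[0.4549 0.2513; 0.2513 1.8222]  S=[0.9652]  K=[0.4218; -0.0984]  nu=[-0.3310]  x^+=[1.9062, -2.8366]  P^+=[0.2831 0.2913; 0.2913 1.8128]
step 3: x^-=[1.5937, -3.4899]  P^-=[0.3920 0.5194; 0.5194 2.8066]  S=[0.8359]  K=[0.3508; -0.0166]  nu=[0.7232]  x^+=[1.8475, -3.5019]  P^+=[0.2891 0.5242; 0.5242 2.8064]
step 4: x^-=[1.4769, -4.2781]  P^-=[0.4462 0.8930; 0.8930 4.1803]  S=[0.7978]  K=[0.3467; 0.1238]  nu=[-2.2197]  x^+=[0.7074, -4.5530]  P^+=[0.3504 0.8588; 0.8588 4.1680]

innov = [-2.2197]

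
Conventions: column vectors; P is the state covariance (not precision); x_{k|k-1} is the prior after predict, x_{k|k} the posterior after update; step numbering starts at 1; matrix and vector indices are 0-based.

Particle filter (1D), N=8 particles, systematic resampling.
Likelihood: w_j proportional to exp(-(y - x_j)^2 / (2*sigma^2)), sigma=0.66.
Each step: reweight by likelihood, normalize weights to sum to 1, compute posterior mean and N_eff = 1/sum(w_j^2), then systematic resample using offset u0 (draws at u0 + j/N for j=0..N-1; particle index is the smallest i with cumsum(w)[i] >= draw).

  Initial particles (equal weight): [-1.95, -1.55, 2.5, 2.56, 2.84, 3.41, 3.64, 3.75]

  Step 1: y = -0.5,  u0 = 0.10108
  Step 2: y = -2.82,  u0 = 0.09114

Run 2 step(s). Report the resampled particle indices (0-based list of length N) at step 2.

resampled_idx = [0, 0, 1, 1, 3, 4, 6, 7]

step 1: w=[0.2408, 0.7590, 0.0001, 0.0001, 0.0000, 0.0000, 0.0000, 0.0000]  mean=-1.6457  Neff=1.5771  idx=[0, 0, 1, 1, 1, 1, 1, 1]
step 2: w=[0.2355, 0.2355, 0.0882, 0.0882, 0.0882, 0.0882, 0.0882, 0.0882]  mean=-1.7384  Neff=6.3466  idx=[0, 0, 1, 1, 3, 4, 6, 7]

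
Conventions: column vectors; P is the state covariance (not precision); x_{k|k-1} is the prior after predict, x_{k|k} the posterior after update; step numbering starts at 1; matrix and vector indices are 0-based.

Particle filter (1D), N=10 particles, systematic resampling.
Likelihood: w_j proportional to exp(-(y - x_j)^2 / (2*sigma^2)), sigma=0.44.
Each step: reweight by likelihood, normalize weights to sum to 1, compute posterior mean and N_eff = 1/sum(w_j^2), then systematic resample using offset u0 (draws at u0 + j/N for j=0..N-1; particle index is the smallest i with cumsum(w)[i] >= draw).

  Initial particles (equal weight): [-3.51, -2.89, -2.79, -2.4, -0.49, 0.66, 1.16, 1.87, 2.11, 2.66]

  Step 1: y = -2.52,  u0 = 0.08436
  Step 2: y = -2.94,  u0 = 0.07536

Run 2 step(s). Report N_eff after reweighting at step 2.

step 1: w=[0.0309, 0.2728, 0.3219, 0.3744, 0.0000, 0.0000, 0.0000, 0.0000, 0.0000, 0.0000]  mean=-2.6935  Neff=3.1333  idx=[1, 1, 1, 2, 2, 2, 3, 3, 3, 3]
step 2: w=[0.1291, 0.1291, 0.1291, 0.1226, 0.1226, 0.1226, 0.0612, 0.0612, 0.0612, 0.0612]  mean=-2.7333  Neff=9.0825  idx=[0, 1, 2, 2, 3, 4, 5, 6, 7, 9]

N_eff = 9.0825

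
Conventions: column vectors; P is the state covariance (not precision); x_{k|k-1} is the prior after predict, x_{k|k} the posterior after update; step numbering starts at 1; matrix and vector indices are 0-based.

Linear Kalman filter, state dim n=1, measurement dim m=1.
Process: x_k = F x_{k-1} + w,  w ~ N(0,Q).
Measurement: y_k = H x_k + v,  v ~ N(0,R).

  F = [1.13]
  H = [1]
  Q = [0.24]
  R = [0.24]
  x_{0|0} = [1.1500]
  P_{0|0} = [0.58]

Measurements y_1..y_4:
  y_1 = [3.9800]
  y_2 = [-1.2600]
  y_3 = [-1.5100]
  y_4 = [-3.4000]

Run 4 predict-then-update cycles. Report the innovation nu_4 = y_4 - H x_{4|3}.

step 1: x^-=[1.2995]  P^-=[0.9806]  S=[1.2206]  K=[0.8034]  nu=[2.6805]  x^+=[3.4529]  P^+=[0.1928]
step 2: x^-=[3.9018]  P^-=[0.4862]  S=[0.7262]  K=[0.6695]  nu=[-5.1618]  x^+=[0.4459]  P^+=[0.1607]
step 3: x^-=[0.5039]  P^-=[0.4452]  S=[0.6852]  K=[0.6497]  nu=[-2.0139]  x^+=[-0.8046]  P^+=[0.1559]
step 4: x^-=[-0.9092]  P^-=[0.4391]  S=[0.6791]  K=[0.6466]  nu=[-2.4908]  x^+=[-2.5197]  P^+=[0.1552]

innov = [-2.4908]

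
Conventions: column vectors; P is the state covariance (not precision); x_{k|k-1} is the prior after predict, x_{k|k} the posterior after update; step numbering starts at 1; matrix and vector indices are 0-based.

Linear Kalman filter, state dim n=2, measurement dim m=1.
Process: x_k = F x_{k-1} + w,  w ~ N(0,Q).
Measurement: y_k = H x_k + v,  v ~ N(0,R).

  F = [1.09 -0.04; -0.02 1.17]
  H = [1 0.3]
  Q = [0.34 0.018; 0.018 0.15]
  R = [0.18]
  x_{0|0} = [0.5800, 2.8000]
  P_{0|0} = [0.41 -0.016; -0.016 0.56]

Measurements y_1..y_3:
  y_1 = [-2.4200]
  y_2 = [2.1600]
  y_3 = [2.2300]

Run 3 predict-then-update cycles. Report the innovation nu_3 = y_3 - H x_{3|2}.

step 1: x^-=[0.5202, 3.2644]  P^-=[0.8294 -0.0376; -0.0376 0.9175]  S=[1.0694]  K=[0.7650; 0.2223]  nu=[-3.9195]  x^+=[-2.4783, 2.3933]  P^+=[0.2035 -0.2194; -0.2194 0.8647]
step 2: x^-=[-2.7971, 2.8497]  P^-=[0.6023 -0.3069; -0.3069 1.3440]  S=[0.7192]  K=[0.7095; 0.1339]  nu=[4.1022]  x^+=[0.1135, 3.3992]  P^+=[0.2403 -0.3752; -0.3752 1.3311]
step 3: x^-=[-0.0122, 3.9747]  P^-=[0.6603 -0.5284; -0.5284 1.9898]  S=[0.7024]  K=[0.7144; 0.0976]  nu=[1.0498]  x^+=[0.7378, 4.0773]  P^+=[0.3018 -0.5774; -0.5774 1.9831]

innov = [1.0498]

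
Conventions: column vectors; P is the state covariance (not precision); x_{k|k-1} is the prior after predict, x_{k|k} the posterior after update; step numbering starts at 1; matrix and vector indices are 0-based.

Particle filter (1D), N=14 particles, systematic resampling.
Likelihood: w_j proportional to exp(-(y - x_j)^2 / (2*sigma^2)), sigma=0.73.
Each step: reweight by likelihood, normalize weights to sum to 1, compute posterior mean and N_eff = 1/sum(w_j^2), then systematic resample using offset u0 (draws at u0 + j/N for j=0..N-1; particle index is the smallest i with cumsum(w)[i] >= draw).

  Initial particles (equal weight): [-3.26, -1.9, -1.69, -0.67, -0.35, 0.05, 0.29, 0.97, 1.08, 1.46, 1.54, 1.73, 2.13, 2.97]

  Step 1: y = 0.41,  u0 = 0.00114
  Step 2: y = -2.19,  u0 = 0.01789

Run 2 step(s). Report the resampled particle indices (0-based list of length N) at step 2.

step 1: w=[0.0000, 0.0013, 0.0031, 0.0653, 0.1134, 0.1726, 0.1923, 0.1453, 0.1280, 0.0693, 0.0588, 0.0380, 0.0121, 0.0004]  mean=0.5370  Neff=7.6182  idx=[1, 4, 4, 5, 5, 6, 6, 6, 7, 7, 8, 8, 9, 10]
step 2: w=[0.8927, 0.0403, 0.0403, 0.0087, 0.0087, 0.0030, 0.0030, 0.0030, 0.0001, 0.0001, 0.0000, 0.0000, 0.0000, 0.0000]  mean=-1.7205  Neff=1.2496  idx=[0, 0, 0, 0, 0, 0, 0, 0, 0, 0, 0, 0, 0, 2]

resampled_idx = [0, 0, 0, 0, 0, 0, 0, 0, 0, 0, 0, 0, 0, 2]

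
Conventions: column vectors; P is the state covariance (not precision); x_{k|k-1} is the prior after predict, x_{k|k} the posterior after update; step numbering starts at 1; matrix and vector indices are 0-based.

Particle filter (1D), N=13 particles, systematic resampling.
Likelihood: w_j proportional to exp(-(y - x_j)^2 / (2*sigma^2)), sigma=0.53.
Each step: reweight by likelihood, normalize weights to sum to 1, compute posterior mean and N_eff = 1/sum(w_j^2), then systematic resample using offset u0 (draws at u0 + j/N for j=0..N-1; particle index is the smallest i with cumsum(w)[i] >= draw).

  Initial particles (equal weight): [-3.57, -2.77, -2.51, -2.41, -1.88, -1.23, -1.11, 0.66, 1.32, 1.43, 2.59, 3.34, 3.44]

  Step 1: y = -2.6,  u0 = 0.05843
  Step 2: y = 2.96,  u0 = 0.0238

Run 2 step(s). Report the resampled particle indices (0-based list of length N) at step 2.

step 1: w=[0.0533, 0.2704, 0.2806, 0.2670, 0.1131, 0.0101, 0.0055, 0.0000, 0.0000, 0.0000, 0.0000, 0.0000, 0.0000]  mean=-2.5183  Neff=4.1858  idx=[1, 1, 1, 1, 2, 2, 2, 2, 3, 3, 3, 4, 4]
step 2: w=[0.0000, 0.0000, 0.0000, 0.0000, 0.0000, 0.0000, 0.0000, 0.0000, 0.0000, 0.0000, 0.0000, 0.4999, 0.4999]  mean=-1.8801  Neff=2.0005  idx=[11, 11, 11, 11, 11, 11, 11, 12, 12, 12, 12, 12, 12]

resampled_idx = [11, 11, 11, 11, 11, 11, 11, 12, 12, 12, 12, 12, 12]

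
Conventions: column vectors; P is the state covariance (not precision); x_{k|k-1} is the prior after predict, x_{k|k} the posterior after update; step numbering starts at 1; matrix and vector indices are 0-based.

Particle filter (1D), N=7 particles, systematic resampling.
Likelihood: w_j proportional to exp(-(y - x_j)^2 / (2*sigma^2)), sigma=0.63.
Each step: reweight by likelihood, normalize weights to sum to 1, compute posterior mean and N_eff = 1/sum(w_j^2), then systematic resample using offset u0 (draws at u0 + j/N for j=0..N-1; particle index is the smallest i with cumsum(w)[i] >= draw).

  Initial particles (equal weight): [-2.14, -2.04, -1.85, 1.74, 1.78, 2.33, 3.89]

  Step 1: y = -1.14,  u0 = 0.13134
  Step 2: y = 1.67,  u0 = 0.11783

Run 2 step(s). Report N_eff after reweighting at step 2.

N_eff = 4.8097

step 1: w=[0.2416, 0.3070, 0.4513, 0.0000, 0.0000, 0.0000, 0.0000]  mean=-1.9782  Neff=2.8064  idx=[0, 1, 1, 2, 2, 2, 2]
step 2: w=[0.0155, 0.0401, 0.0401, 0.2261, 0.2261, 0.2261, 0.2261]  mean=-1.8697  Neff=4.8097  idx=[3, 3, 4, 4, 5, 6, 6]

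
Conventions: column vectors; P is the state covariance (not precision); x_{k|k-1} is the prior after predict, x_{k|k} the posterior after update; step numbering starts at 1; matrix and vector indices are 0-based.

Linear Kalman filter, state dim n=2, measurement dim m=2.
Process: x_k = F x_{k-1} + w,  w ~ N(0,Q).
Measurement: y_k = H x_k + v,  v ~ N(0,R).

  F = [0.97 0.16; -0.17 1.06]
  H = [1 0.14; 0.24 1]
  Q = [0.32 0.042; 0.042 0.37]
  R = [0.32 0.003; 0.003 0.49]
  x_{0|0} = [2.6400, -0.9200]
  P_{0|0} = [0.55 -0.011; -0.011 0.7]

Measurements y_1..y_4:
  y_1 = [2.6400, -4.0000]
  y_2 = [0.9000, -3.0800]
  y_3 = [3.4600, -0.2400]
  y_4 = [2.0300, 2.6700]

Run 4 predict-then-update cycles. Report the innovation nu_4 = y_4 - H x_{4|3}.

step 1: x^-=[2.4136, -1.4240]  P^-=[0.8520 0.0590; 0.0590 1.1764]  S=[1.2116 0.4332; 0.4332 1.7438]  K=[0.7199 -0.0277; -0.0652 0.6989]  nu=[0.4258, -3.1553]  x^+=[2.8076, -3.6571]  P^+=[0.2400 -0.0690; -0.0690 0.3589]
step 2: x^-=[2.1383, -4.3539]  P^-=[0.5335 -0.0058; -0.0058 0.8050]  S=[0.8677 0.2378; 0.2378 1.3230]  K=[0.6191 -0.0189; -0.0455 0.6156]  nu=[-0.6287, 0.7607]  x^+=[1.7347, -3.8570]  P^+=[0.2060 -0.0568; -0.0568 0.3152]
step 3: x^-=[1.0655, -4.3833]  P^-=[0.5043 0.0046; 0.0046 0.7505]  S=[0.8403 0.2338; 0.2338 1.2718]  K=[0.6043 -0.0123; -0.0358 0.5976]  nu=[3.0082, 3.8876]  x^+=[2.8354, -2.1678]  P^+=[0.2007 -0.0524; -0.0524 0.3053]
step 4: x^-=[2.4035, -2.7799]  P^-=[0.5004 0.0082; 0.0082 0.7377]  S=[0.8371 0.2349; 0.2349 1.2605]  K=[0.6020 -0.0104; -0.0332 0.5930]  nu=[0.0157, 4.8730]  x^+=[2.3624, 0.1094]  P^+=[0.1998 -0.0512; -0.0512 0.3028]

innov = [0.0157, 4.8730]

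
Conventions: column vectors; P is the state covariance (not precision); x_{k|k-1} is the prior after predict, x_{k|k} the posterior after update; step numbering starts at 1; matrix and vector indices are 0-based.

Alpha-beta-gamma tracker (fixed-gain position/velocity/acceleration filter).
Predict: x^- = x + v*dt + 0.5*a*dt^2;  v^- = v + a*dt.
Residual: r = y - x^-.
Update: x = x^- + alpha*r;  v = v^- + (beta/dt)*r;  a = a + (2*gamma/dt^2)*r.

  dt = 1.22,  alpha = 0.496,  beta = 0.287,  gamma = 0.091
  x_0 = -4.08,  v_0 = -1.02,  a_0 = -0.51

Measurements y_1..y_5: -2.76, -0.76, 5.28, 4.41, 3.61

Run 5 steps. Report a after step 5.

step 1: x_pred=-5.7039  r=2.9439  x^+=-4.2437  v^+=-0.9496  a^+=-0.1500
step 2: x_pred=-5.5140  r=4.7540  x^+=-3.1560  v^+=-0.0143  a^+=0.4313
step 3: x_pred=-2.8525  r=8.1325  x^+=1.1812  v^+=2.4250  a^+=1.4257
step 4: x_pred=5.2007  r=-0.7907  x^+=4.8085  v^+=3.9784  a^+=1.3290
step 5: x_pred=10.6512  r=-7.0412  x^+=7.1588  v^+=3.9434  a^+=0.4680

a_post = 0.4680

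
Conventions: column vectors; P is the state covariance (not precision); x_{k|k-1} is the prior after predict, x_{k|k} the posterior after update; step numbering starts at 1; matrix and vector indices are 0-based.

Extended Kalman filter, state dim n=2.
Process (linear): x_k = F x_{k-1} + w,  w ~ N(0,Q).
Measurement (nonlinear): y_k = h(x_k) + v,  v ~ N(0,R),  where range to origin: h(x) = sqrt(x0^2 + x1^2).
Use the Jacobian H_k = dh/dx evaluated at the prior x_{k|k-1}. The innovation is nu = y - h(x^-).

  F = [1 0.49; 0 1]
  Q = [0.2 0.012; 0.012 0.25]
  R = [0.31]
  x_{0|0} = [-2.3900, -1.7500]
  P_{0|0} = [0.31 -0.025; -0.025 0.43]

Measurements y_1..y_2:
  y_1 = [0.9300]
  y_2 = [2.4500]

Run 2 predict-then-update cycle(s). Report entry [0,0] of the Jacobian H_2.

H_jac[0,0] = -0.9696

step 1: x^-=[-3.2475, -1.7500]  P^-=[0.5887 0.1977; 0.1977 0.6800]  H_jac=[-0.8803 -0.4744]  S=[1.0844]  K=[-0.5644; -0.4580]  nu=[-2.7590]  x^+=[-1.6902, -0.4865]  P^+=[0.2433 -0.0826; -0.0826 0.4526]
step 2: x^-=[-1.9286, -0.4865]  P^-=[0.4710 0.1512; 0.1512 0.7026]  H_jac=[-0.9696 -0.2446]  S=[0.8665]  K=[-0.5697; -0.3674]  nu=[0.4610]  x^+=[-2.1912, -0.6559]  P^+=[0.1898 -0.0302; -0.0302 0.5856]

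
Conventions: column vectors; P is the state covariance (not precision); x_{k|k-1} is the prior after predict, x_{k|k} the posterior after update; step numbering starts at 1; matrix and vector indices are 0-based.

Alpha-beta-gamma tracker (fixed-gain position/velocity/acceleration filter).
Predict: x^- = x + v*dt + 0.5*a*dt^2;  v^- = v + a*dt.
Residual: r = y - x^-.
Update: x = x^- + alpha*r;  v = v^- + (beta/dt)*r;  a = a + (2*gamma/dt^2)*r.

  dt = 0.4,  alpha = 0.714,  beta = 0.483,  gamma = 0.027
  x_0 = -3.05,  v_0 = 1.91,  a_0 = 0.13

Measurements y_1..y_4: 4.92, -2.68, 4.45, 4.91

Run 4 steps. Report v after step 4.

step 1: x_pred=-2.2756  r=7.1956  x^+=2.8621  v^+=10.6507  a^+=2.5585
step 2: x_pred=7.3270  r=-10.0070  x^+=0.1820  v^+=-0.4094  a^+=-0.8189
step 3: x_pred=-0.0473  r=4.4973  x^+=3.1638  v^+=4.6935  a^+=0.6990
step 4: x_pred=5.0971  r=-0.1871  x^+=4.9635  v^+=4.7472  a^+=0.6358

v_post = 4.7472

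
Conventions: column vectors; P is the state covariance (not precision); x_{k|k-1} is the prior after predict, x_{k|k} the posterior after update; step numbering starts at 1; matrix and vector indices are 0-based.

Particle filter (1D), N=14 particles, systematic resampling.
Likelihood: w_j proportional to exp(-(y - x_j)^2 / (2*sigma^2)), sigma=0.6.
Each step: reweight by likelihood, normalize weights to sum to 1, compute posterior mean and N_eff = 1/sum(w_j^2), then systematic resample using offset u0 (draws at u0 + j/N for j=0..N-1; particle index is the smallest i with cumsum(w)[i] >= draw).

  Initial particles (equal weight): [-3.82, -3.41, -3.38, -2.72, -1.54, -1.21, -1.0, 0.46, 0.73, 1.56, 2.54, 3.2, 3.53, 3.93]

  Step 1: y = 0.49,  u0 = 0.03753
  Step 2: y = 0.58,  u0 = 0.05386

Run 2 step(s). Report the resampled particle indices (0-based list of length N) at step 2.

resampled_idx = [0, 1, 2, 3, 4, 5, 6, 7, 8, 9, 10, 11, 12, 13]

step 1: w=[0.0000, 0.0000, 0.0000, 0.0000, 0.0015, 0.0082, 0.0209, 0.4548, 0.4204, 0.0929, 0.0013, 0.0000, 0.0000, 0.0000]  mean=0.6313  Neff=2.5463  idx=[7, 7, 7, 7, 7, 7, 7, 8, 8, 8, 8, 8, 8, 9]
step 2: w=[0.0757, 0.0757, 0.0757, 0.0757, 0.0757, 0.0757, 0.0757, 0.0749, 0.0749, 0.0749, 0.0749, 0.0749, 0.0749, 0.0204]  mean=0.6037  Neff=13.4699  idx=[0, 1, 2, 3, 4, 5, 6, 7, 8, 9, 10, 11, 12, 13]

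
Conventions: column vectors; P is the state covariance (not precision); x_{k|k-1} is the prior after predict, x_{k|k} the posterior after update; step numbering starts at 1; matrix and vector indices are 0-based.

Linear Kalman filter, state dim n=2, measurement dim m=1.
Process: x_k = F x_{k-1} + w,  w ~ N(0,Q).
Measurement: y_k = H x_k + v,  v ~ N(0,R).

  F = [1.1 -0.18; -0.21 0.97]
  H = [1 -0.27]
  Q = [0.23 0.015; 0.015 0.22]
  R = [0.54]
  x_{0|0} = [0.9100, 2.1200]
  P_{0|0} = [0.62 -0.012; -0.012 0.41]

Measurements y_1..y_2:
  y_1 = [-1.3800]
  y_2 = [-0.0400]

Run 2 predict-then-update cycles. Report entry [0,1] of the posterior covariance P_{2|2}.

P_post[0,1] = 0.0419

step 1: x^-=[0.6194, 1.8653]  P^-=[0.9982 -0.2131; -0.2131 0.6380]  S=[1.6998]  K=[0.6211; -0.2267]  nu=[-1.4958]  x^+=[-0.3096, 2.2044]  P^+=[0.3425 0.0263; 0.0263 0.5507]
step 2: x^-=[-0.7374, 2.2033]  P^-=[0.6519 -0.1312; -0.1312 0.7425]  S=[1.3169]  K=[0.5219; -0.2519]  nu=[1.2923]  x^+=[-0.0629, 1.8777]  P^+=[0.2931 0.0419; 0.0419 0.6590]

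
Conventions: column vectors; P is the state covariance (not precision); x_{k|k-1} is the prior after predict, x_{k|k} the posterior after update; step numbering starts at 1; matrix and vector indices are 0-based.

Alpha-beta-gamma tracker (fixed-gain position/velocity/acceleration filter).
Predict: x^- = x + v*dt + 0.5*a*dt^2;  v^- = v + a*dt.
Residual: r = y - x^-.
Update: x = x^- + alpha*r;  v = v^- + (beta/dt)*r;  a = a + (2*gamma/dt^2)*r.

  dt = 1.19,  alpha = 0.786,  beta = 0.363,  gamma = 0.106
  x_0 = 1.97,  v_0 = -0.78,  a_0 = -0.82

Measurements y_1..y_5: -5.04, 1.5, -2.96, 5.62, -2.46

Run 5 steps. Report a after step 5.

a_post = 0.4116

step 1: x_pred=0.4612  r=-5.5012  x^+=-3.8627  v^+=-3.4339  a^+=-1.6436
step 2: x_pred=-9.1128  r=10.6128  x^+=-0.7711  v^+=-2.1524  a^+=-0.0548
step 3: x_pred=-3.3713  r=0.4113  x^+=-3.0480  v^+=-2.0921  a^+=0.0068
step 4: x_pred=-5.5328  r=11.1528  x^+=3.2333  v^+=1.3181  a^+=1.6765
step 5: x_pred=5.9888  r=-8.4488  x^+=-0.6520  v^+=0.7358  a^+=0.4116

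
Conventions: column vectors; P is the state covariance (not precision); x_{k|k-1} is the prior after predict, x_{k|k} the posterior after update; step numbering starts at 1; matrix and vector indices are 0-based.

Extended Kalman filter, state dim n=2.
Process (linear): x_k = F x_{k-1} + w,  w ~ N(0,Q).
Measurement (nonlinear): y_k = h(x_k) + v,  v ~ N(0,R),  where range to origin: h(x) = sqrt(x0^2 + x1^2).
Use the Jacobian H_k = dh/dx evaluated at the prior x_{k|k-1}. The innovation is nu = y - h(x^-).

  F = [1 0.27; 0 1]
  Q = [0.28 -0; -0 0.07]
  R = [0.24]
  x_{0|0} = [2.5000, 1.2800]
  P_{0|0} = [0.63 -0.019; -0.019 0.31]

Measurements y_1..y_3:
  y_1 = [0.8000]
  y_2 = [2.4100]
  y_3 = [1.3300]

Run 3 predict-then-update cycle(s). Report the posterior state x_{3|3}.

x_post = [1.4606, 0.8708]

step 1: x^-=[2.8456, 1.2800]  P^-=[0.9223 0.0647; 0.0647 0.3800]  H_jac=[0.9120 0.4102]  S=[1.1195]  K=[0.7751; 0.1920]  nu=[-2.3202]  x^+=[1.0472, 0.8346]  P^+=[0.2498 -0.1019; -0.1019 0.3388]
step 2: x^-=[1.2726, 0.8346]  P^-=[0.4995 -0.0104; -0.0104 0.4088]  H_jac=[0.8362 0.5484]  S=[0.7027]  K=[0.5863; 0.3067]  nu=[0.8882]  x^+=[1.7933, 1.1070]  P^+=[0.2580 -0.1367; -0.1367 0.3427]
step 3: x^-=[2.0922, 1.1070]  P^-=[0.4891 -0.0442; -0.0442 0.4127]  H_jac=[0.8839 0.4677]  S=[0.6758]  K=[0.6091; 0.2278]  nu=[-1.0370]  x^+=[1.4606, 0.8708]  P^+=[0.2384 -0.1380; -0.1380 0.3776]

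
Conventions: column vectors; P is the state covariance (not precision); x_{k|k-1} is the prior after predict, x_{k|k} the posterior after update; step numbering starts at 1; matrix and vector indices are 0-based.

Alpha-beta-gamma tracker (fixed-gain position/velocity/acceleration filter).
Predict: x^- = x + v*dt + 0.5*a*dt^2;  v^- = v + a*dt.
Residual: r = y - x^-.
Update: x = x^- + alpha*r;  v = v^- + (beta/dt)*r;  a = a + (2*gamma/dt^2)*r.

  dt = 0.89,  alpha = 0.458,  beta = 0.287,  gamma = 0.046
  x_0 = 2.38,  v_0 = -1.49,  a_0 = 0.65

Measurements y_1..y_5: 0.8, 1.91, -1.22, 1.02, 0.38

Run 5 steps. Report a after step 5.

step 1: x_pred=1.3113  r=-0.5113  x^+=1.0771  v^+=-1.0764  a^+=0.5906
step 2: x_pred=0.3531  r=1.5569  x^+=1.0661  v^+=-0.0487  a^+=0.7714
step 3: x_pred=1.3283  r=-2.5483  x^+=0.1612  v^+=-0.1839  a^+=0.4755
step 4: x_pred=0.1859  r=0.8341  x^+=0.5679  v^+=0.5083  a^+=0.5723
step 5: x_pred=1.2469  r=-0.8669  x^+=0.8499  v^+=0.7381  a^+=0.4716

a_post = 0.4716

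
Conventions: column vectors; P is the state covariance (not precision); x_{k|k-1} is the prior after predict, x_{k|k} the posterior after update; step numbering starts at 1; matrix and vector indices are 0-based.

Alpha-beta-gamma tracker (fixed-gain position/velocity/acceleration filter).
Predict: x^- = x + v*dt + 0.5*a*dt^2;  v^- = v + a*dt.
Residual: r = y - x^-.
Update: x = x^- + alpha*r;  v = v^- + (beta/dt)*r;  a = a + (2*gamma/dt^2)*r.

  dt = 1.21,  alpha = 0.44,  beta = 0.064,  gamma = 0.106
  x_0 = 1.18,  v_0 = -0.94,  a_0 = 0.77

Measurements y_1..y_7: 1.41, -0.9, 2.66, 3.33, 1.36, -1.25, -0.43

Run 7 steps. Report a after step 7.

a_post = -2.3265

step 1: x_pred=0.6063  r=0.8037  x^+=0.9599  v^+=0.0342  a^+=0.8864
step 2: x_pred=1.6502  r=-2.5502  x^+=0.5281  v^+=0.9718  a^+=0.5171
step 3: x_pred=2.0826  r=0.5774  x^+=2.3366  v^+=1.6281  a^+=0.6007
step 4: x_pred=4.7464  r=-1.4164  x^+=4.1232  v^+=2.2800  a^+=0.3956
step 5: x_pred=7.1717  r=-5.8117  x^+=4.6145  v^+=2.4514  a^+=-0.4459
step 6: x_pred=7.2543  r=-8.5043  x^+=3.5124  v^+=1.4620  a^+=-1.6773
step 7: x_pred=4.0536  r=-4.4836  x^+=2.0808  v^+=-0.8047  a^+=-2.3265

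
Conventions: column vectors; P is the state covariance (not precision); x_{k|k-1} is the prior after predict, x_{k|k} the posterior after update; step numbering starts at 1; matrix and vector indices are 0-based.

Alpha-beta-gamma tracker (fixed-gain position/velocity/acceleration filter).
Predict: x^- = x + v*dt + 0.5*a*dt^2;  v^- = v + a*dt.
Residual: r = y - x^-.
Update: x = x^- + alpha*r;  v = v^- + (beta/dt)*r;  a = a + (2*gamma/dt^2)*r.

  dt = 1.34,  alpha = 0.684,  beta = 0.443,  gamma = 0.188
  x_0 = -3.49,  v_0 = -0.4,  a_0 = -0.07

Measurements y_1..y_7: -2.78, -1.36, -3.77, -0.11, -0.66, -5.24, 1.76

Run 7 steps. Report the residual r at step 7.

resid = 7.7449

step 1: x_pred=-4.0888  r=1.3088  x^+=-3.1936  v^+=-0.0611  a^+=0.2041
step 2: x_pred=-3.0923  r=1.7323  x^+=-1.9074  v^+=0.7850  a^+=0.5668
step 3: x_pred=-0.3466  r=-3.4234  x^+=-2.6882  v^+=0.4128  a^+=-0.1501
step 4: x_pred=-2.2698  r=2.1598  x^+=-0.7925  v^+=0.9257  a^+=0.3022
step 5: x_pred=0.7193  r=-1.3793  x^+=-0.2241  v^+=0.8747  a^+=0.0134
step 6: x_pred=0.9599  r=-6.1999  x^+=-3.2808  v^+=-1.1571  a^+=-1.2849
step 7: x_pred=-5.9849  r=7.7449  x^+=-0.6874  v^+=-0.3184  a^+=0.3369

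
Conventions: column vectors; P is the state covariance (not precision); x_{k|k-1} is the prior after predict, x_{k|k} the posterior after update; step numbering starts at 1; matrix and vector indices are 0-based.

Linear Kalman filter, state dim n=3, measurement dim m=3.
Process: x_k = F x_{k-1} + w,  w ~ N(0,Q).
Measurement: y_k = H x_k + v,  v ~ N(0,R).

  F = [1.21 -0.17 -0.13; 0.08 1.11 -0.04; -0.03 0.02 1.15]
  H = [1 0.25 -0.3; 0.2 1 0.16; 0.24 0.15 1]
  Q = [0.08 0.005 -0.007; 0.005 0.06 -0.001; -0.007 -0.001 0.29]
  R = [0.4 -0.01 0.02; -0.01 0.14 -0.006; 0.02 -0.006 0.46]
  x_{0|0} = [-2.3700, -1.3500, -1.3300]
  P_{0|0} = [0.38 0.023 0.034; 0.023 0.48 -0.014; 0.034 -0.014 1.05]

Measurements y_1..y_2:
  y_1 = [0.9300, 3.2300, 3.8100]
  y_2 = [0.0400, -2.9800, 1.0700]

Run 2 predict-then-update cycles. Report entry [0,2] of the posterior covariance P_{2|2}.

P_post[0,2] = 0.0232

step 1: x^-=[-2.4653, -1.6349, -1.4854]  P^-=[0.6472 -0.0128 -0.1285; -0.0128 0.6606 -0.0550; -0.1285 -0.0550 1.6761]  S=[1.3183 0.1921 -0.4360; 0.1921 0.8385 0.3019; -0.4360 0.3019 2.1092]  K=[0.5739 -0.0674 0.1401; -0.0250 0.8170 -0.1027; -0.2544 0.0225 0.7203]  nu=[3.3584, 5.5956, 6.1323]  x^+=[-0.0560, 2.2235, 2.2035]  P^+=[0.2585 -0.0717 0.0250; -0.0717 0.1386 -0.0562; 0.0250 -0.0562 0.3286]
step 2: x^-=[-0.7322, 2.3755, 2.5802]  P^-=[0.4871 -0.0835 -0.0220; -0.0835 0.2250 -0.0807; -0.0220 -0.0807 0.7206]  S=[0.9496 0.0402 -0.1253; 0.0402 0.3423 0.0559; -0.1253 0.0559 1.1729]  K=[0.5170 -0.0513 0.1279; -0.0400 0.5902 -0.0896; -0.1965 0.0167 0.5777]  nu=[0.9524, -5.6219, -1.6908]  x^+=[-0.1679, -0.8291, 1.3223]  P^+=[0.2327 -0.0634 0.0232; -0.0634 0.1036 -0.0459; 0.0232 -0.0459 0.2630]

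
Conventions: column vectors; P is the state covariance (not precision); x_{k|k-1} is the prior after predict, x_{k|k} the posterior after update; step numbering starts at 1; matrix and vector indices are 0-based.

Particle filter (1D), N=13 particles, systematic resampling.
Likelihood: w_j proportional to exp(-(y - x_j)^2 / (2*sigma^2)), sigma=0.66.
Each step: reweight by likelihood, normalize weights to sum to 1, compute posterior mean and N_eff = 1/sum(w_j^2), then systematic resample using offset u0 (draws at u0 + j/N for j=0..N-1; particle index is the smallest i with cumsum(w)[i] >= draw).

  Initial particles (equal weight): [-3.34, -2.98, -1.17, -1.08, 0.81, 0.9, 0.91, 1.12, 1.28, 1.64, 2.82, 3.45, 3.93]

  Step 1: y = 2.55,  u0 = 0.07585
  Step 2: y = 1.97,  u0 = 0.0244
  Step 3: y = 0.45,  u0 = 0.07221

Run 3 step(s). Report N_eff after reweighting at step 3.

N_eff = 5.7363

step 1: w=[0.0000, 0.0000, 0.0000, 0.0000, 0.0142, 0.0201, 0.0209, 0.0437, 0.0718, 0.1768, 0.4206, 0.1805, 0.0514]  mean=2.4903  Neff=3.9757  idx=[7, 8, 9, 9, 10, 10, 10, 10, 10, 11, 11, 11, 12]
step 2: w=[0.0836, 0.1110, 0.1692, 0.1692, 0.0836, 0.0836, 0.0836, 0.0836, 0.0836, 0.0155, 0.0155, 0.0155, 0.0023]  mean=2.1396  Neff=8.9090  idx=[0, 1, 1, 2, 2, 3, 3, 4, 5, 6, 7, 8, 8]
step 3: w=[0.2596, 0.1971, 0.1971, 0.0855, 0.0855, 0.0855, 0.0855, 0.0007, 0.0007, 0.0007, 0.0007, 0.0007, 0.0007]  mean=1.3680  Neff=5.7363  idx=[0, 0, 0, 1, 1, 2, 2, 2, 3, 4, 5, 6, 6]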